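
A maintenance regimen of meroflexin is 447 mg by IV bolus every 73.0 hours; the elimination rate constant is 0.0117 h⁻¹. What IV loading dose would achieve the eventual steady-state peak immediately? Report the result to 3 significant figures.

Accumulation ratio R = 1 / (1 − e^(−kτ)) = 1 / (1 − e^(−0.01170×73.0)) = 1 / (1 − 0.4257) = 1.741
Loading dose = maintenance dose × R = 447 × 1.741 ≈ 778 mg

778 mg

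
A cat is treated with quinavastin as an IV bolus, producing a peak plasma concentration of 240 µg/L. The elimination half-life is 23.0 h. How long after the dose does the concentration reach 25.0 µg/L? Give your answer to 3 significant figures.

75.0 hours

k = ln 2 / 23.0 = 0.03014 h⁻¹
C(t) = C₀ e^(−kt)  ⇒  t = ln(C₀/C) / k
t = ln(240/25.0) / 0.03014 = 2.262 / 0.03014 ≈ 75.0 hours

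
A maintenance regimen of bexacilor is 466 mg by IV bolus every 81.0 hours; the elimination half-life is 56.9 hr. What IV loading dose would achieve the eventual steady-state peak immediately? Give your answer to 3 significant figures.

k = ln 2 / 56.9 = 0.01218 hr⁻¹
Accumulation ratio R = 1 / (1 − e^(−kτ)) = 1 / (1 − e^(−0.01218×81.0)) = 1 / (1 − 0.3728) = 1.594
Loading dose = maintenance dose × R = 466 × 1.594 ≈ 743 mg

743 mg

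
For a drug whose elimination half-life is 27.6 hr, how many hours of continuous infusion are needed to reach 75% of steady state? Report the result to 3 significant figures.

k = ln 2 / 27.6 = 0.02511 hr⁻¹
f = 1 − e^(−kt)  ⇒  t = −ln(1 − f) / k
t = −ln(1 − 0.75) / 0.02511 = 1.386 / 0.02511 ≈ 55.2 hours

55.2 hours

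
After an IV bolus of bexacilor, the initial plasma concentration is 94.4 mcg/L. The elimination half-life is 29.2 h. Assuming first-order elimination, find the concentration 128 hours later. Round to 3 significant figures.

4.52 mcg/L

k = ln 2 / 29.2 = 0.02374 h⁻¹
C(t) = C₀ e^(−kt) = 94.4 × e^(−0.02374 × 128) = 94.4 × e^(−3.038) = 94.4 × 0.04791 ≈ 4.52 mcg/L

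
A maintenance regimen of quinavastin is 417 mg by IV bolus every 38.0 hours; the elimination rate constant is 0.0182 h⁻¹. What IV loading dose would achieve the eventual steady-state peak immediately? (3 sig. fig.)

Accumulation ratio R = 1 / (1 − e^(−kτ)) = 1 / (1 − e^(−0.01820×38.0)) = 1 / (1 − 0.5008) = 2.003
Loading dose = maintenance dose × R = 417 × 2.003 ≈ 835 mg

835 mg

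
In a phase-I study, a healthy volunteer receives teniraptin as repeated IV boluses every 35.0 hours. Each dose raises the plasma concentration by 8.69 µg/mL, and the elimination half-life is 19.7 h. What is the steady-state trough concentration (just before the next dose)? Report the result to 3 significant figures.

3.58 µg/mL

k = ln 2 / 19.7 = 0.03519 h⁻¹
Fraction remaining after one interval: e^(−kτ) = e^(−0.03519 × 35.0) = 0.2919
R = 1 / (1 − 0.2919) = 1.412
Css,max = 8.69 × 1.412 = 12.27 µg/mL
Css,min = Css,max × e^(−kτ) = 12.27 × 0.2919 ≈ 3.58 µg/mL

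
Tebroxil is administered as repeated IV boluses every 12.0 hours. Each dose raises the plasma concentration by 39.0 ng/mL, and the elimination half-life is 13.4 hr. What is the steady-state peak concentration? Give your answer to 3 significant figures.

84.3 ng/mL

k = ln 2 / 13.4 = 0.05173 hr⁻¹
Fraction remaining after one interval: e^(−kτ) = e^(−0.05173 × 12.0) = 0.5376
R = 1 / (1 − 0.5376) = 2.162
Css,max = 39.0 × 2.162 ≈ 84.3 ng/mL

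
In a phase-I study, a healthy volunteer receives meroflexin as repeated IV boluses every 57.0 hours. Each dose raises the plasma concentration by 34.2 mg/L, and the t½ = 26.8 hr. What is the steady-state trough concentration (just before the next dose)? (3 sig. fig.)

10.2 mg/L

k = ln 2 / 26.8 = 0.02586 hr⁻¹
Fraction remaining after one interval: e^(−kτ) = e^(−0.02586 × 57.0) = 0.2290
R = 1 / (1 − 0.2290) = 1.297
Css,max = 34.2 × 1.297 = 44.36 mg/L
Css,min = Css,max × e^(−kτ) = 44.36 × 0.2290 ≈ 10.2 mg/L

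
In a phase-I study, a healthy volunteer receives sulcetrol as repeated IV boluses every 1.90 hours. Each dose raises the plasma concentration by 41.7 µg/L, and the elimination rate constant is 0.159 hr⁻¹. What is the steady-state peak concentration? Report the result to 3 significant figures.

160 µg/L

Fraction remaining after one interval: e^(−kτ) = e^(−0.1590 × 1.90) = 0.7393
R = 1 / (1 − 0.7393) = 3.835
Css,max = 41.7 × 3.835 ≈ 160 µg/L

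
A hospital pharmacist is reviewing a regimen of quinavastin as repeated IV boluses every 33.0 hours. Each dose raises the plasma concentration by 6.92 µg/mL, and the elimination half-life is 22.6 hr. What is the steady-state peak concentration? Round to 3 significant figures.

k = ln 2 / 22.6 = 0.03067 hr⁻¹
Fraction remaining after one interval: e^(−kτ) = e^(−0.03067 × 33.0) = 0.3634
R = 1 / (1 − 0.3634) = 1.571
Css,max = 6.92 × 1.571 ≈ 10.9 µg/mL

10.9 µg/mL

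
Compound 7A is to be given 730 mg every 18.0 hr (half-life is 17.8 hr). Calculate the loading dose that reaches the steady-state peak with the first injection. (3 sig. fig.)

k = ln 2 / 17.8 = 0.03894 hr⁻¹
Accumulation ratio R = 1 / (1 − e^(−kτ)) = 1 / (1 − e^(−0.03894×18.0)) = 1 / (1 − 0.4961) = 1.985
Loading dose = maintenance dose × R = 730 × 1.985 ≈ 1450 mg

1450 mg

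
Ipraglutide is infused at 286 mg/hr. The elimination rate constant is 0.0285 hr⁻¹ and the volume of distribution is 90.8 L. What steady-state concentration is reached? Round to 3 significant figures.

CL = k · V = 0.0285 × 90.8 = 2.588 L/hr
Css = rate / CL = 286 / 2.588 ≈ 111 µg/mL

111 µg/mL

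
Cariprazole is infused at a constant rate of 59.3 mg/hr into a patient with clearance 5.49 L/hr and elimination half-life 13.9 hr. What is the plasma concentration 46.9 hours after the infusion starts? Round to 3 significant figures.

Css = rate / CL = 59.3 / 5.49 = 10.80 mg/L
k = ln 2 / 13.9 = 0.04987 hr⁻¹
C(t) = Css (1 − e^(−kt)) = 10.80 × (1 − e^(−2.339)) = 10.80 × 0.9036 ≈ 9.76 mg/L

9.76 mg/L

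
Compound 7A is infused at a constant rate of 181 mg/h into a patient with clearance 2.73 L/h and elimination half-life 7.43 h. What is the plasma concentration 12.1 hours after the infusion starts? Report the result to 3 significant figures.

Css = rate / CL = 181 / 2.73 = 66.30 µg/mL
k = ln 2 / 7.43 = 0.09329 h⁻¹
C(t) = Css (1 − e^(−kt)) = 66.30 × (1 − e^(−1.129)) = 66.30 × 0.6766 ≈ 44.9 µg/mL

44.9 µg/mL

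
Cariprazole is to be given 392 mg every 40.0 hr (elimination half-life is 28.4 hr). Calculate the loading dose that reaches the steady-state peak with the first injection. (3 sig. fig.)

k = ln 2 / 28.4 = 0.02441 hr⁻¹
Accumulation ratio R = 1 / (1 − e^(−kτ)) = 1 / (1 − e^(−0.02441×40.0)) = 1 / (1 − 0.3767) = 1.604
Loading dose = maintenance dose × R = 392 × 1.604 ≈ 629 mg

629 mg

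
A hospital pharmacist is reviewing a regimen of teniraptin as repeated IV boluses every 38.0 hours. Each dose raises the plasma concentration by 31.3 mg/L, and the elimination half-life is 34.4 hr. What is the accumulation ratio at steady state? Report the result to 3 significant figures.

1.87

k = ln 2 / 34.4 = 0.02015 hr⁻¹
Fraction remaining after one interval: e^(−kτ) = e^(−0.02015 × 38.0) = 0.4650
R = 1 / (1 − 0.4650) = 1 / 0.5350 ≈ 1.87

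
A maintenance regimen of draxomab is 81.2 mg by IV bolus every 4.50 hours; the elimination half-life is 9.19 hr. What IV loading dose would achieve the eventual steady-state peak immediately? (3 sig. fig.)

k = ln 2 / 9.19 = 0.07542 hr⁻¹
Accumulation ratio R = 1 / (1 − e^(−kτ)) = 1 / (1 − e^(−0.07542×4.50)) = 1 / (1 − 0.7122) = 3.475
Loading dose = maintenance dose × R = 81.2 × 3.475 ≈ 282 mg

282 mg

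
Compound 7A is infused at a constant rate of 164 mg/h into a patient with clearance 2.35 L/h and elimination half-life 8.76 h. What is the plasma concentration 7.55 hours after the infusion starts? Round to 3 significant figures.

31.4 µg/mL

Css = rate / CL = 164 / 2.35 = 69.79 µg/mL
k = ln 2 / 8.76 = 0.07913 h⁻¹
C(t) = Css (1 − e^(−kt)) = 69.79 × (1 − e^(−0.5974)) = 69.79 × 0.4498 ≈ 31.4 µg/mL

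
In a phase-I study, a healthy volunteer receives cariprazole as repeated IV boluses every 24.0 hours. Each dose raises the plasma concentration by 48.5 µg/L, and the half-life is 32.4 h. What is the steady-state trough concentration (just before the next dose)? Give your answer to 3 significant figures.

k = ln 2 / 32.4 = 0.02139 h⁻¹
Fraction remaining after one interval: e^(−kτ) = e^(−0.02139 × 24.0) = 0.5984
R = 1 / (1 − 0.5984) = 2.490
Css,max = 48.5 × 2.490 = 120.8 µg/L
Css,min = Css,max × e^(−kτ) = 120.8 × 0.5984 ≈ 72.3 µg/L

72.3 µg/L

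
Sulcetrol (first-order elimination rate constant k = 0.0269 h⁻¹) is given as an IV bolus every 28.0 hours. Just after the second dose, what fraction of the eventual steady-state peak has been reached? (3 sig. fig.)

0.778

f_n = 1 − e^(−nkτ) = 1 − e^(−2 × 0.02690 × 28.0) = 1 − e^(−1.506) = 1 − 0.2217 ≈ 0.778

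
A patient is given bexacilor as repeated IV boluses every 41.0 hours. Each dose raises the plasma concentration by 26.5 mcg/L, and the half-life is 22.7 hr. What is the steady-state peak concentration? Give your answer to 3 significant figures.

k = ln 2 / 22.7 = 0.03054 hr⁻¹
Fraction remaining after one interval: e^(−kτ) = e^(−0.03054 × 41.0) = 0.2859
R = 1 / (1 − 0.2859) = 1.400
Css,max = 26.5 × 1.400 ≈ 37.1 mcg/L

37.1 mcg/L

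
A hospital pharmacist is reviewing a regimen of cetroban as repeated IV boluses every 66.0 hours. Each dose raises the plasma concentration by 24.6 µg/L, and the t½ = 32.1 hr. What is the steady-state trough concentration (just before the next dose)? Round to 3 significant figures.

k = ln 2 / 32.1 = 0.02159 hr⁻¹
Fraction remaining after one interval: e^(−kτ) = e^(−0.02159 × 66.0) = 0.2405
R = 1 / (1 − 0.2405) = 1.317
Css,max = 24.6 × 1.317 = 32.39 µg/L
Css,min = Css,max × e^(−kτ) = 32.39 × 0.2405 ≈ 7.79 µg/L

7.79 µg/L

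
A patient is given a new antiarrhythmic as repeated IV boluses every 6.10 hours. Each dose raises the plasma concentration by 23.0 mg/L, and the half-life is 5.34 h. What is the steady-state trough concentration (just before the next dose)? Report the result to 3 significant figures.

k = ln 2 / 5.34 = 0.1298 h⁻¹
Fraction remaining after one interval: e^(−kτ) = e^(−0.1298 × 6.10) = 0.4530
R = 1 / (1 − 0.4530) = 1.828
Css,max = 23.0 × 1.828 = 42.05 mg/L
Css,min = Css,max × e^(−kτ) = 42.05 × 0.4530 ≈ 19.0 mg/L

19.0 mg/L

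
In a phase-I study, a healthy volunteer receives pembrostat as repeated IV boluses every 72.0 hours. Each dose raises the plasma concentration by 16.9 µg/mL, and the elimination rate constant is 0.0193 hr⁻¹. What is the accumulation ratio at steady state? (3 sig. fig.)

1.33

Fraction remaining after one interval: e^(−kτ) = e^(−0.01930 × 72.0) = 0.2492
R = 1 / (1 − 0.2492) = 1 / 0.7508 ≈ 1.33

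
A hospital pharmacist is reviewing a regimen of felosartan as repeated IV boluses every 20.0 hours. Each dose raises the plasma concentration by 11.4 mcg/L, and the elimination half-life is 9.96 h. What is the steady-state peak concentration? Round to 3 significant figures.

k = ln 2 / 9.96 = 0.06959 h⁻¹
Fraction remaining after one interval: e^(−kτ) = e^(−0.06959 × 20.0) = 0.2486
R = 1 / (1 − 0.2486) = 1.331
Css,max = 11.4 × 1.331 ≈ 15.2 mcg/L

15.2 mcg/L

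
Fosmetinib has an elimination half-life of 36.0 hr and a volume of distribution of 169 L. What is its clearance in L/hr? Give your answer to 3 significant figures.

3.25 L/hr

k = ln 2 / t½ = ln 2 / 36.0 = 0.01925 hr⁻¹
CL = k · V = 0.01925 × 169 ≈ 3.25 L/hr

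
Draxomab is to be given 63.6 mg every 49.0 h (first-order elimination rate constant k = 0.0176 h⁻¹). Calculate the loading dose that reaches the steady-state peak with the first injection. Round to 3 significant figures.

110 mg

Accumulation ratio R = 1 / (1 − e^(−kτ)) = 1 / (1 − e^(−0.01760×49.0)) = 1 / (1 − 0.4221) = 1.731
Loading dose = maintenance dose × R = 63.6 × 1.731 ≈ 110 mg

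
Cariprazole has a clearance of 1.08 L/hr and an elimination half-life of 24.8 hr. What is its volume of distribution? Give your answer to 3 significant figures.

38.6 L

k = ln 2 / t½ = ln 2 / 24.8 = 0.02795 hr⁻¹
V = CL / k = 1.08 / 0.02795 ≈ 38.6 L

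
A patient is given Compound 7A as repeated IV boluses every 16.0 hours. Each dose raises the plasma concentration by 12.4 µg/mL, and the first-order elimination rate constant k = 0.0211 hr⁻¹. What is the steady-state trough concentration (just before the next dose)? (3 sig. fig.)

30.9 µg/mL

Fraction remaining after one interval: e^(−kτ) = e^(−0.02110 × 16.0) = 0.7135
R = 1 / (1 − 0.7135) = 3.490
Css,max = 12.4 × 3.490 = 43.28 µg/mL
Css,min = Css,max × e^(−kτ) = 43.28 × 0.7135 ≈ 30.9 µg/mL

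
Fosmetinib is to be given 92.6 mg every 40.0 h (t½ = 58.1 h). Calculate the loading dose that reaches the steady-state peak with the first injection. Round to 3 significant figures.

244 mg

k = ln 2 / 58.1 = 0.01193 h⁻¹
Accumulation ratio R = 1 / (1 − e^(−kτ)) = 1 / (1 − e^(−0.01193×40.0)) = 1 / (1 − 0.6205) = 2.635
Loading dose = maintenance dose × R = 92.6 × 2.635 ≈ 244 mg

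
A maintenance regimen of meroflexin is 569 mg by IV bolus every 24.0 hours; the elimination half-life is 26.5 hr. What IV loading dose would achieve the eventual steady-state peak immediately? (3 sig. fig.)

k = ln 2 / 26.5 = 0.02616 hr⁻¹
Accumulation ratio R = 1 / (1 − e^(−kτ)) = 1 / (1 − e^(−0.02616×24.0)) = 1 / (1 − 0.5338) = 2.145
Loading dose = maintenance dose × R = 569 × 2.145 ≈ 1220 mg

1220 mg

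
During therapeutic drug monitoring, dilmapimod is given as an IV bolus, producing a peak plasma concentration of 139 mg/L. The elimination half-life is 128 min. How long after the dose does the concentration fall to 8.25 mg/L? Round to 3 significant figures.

k = ln 2 / 128 = 0.005415 min⁻¹
C(t) = C₀ e^(−kt)  ⇒  t = ln(C₀/C) / k
t = ln(139/8.25) / 0.005415 = 2.824 / 0.005415 ≈ 522 minutes

522 minutes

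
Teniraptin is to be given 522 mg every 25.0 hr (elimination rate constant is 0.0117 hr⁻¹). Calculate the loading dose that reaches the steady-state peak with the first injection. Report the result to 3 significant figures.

Accumulation ratio R = 1 / (1 − e^(−kτ)) = 1 / (1 − e^(−0.01170×25.0)) = 1 / (1 − 0.7464) = 3.943
Loading dose = maintenance dose × R = 522 × 3.943 ≈ 2060 mg

2060 mg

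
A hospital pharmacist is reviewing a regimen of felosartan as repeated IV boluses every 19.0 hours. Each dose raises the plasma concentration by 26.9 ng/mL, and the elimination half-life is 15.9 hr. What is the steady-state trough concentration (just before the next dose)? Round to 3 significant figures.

20.9 ng/mL

k = ln 2 / 15.9 = 0.04359 hr⁻¹
Fraction remaining after one interval: e^(−kτ) = e^(−0.04359 × 19.0) = 0.4368
R = 1 / (1 − 0.4368) = 1.776
Css,max = 26.9 × 1.776 = 47.76 ng/mL
Css,min = Css,max × e^(−kτ) = 47.76 × 0.4368 ≈ 20.9 ng/mL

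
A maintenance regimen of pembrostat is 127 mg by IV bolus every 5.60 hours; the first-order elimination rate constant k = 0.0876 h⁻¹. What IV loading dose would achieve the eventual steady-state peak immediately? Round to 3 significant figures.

328 mg

Accumulation ratio R = 1 / (1 − e^(−kτ)) = 1 / (1 − e^(−0.08760×5.60)) = 1 / (1 − 0.6123) = 2.579
Loading dose = maintenance dose × R = 127 × 2.579 ≈ 328 mg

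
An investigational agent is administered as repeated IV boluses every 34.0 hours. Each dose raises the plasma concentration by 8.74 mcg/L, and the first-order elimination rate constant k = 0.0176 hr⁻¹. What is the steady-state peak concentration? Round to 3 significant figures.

19.4 mcg/L

Fraction remaining after one interval: e^(−kτ) = e^(−0.01760 × 34.0) = 0.5497
R = 1 / (1 − 0.5497) = 2.221
Css,max = 8.74 × 2.221 ≈ 19.4 mcg/L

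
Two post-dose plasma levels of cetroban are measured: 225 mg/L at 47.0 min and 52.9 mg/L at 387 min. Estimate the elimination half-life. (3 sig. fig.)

k = ln(C₁/C₂) / (t₂ − t₁) = ln(225/52.9) / (387 − 47.0)
  = 1.448 / 340.0 = 0.004258 min⁻¹
t½ = ln 2 / k = ln 2 / 0.004258 ≈ 163 minutes

163 minutes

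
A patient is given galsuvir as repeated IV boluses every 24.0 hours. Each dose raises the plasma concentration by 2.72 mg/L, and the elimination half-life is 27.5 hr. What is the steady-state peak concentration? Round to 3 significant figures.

k = ln 2 / 27.5 = 0.02521 hr⁻¹
Fraction remaining after one interval: e^(−kτ) = e^(−0.02521 × 24.0) = 0.5461
R = 1 / (1 − 0.5461) = 2.203
Css,max = 2.72 × 2.203 ≈ 5.99 mg/L

5.99 mg/L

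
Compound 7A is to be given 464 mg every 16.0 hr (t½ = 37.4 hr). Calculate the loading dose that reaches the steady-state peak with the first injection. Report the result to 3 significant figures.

k = ln 2 / 37.4 = 0.01853 hr⁻¹
Accumulation ratio R = 1 / (1 − e^(−kτ)) = 1 / (1 − e^(−0.01853×16.0)) = 1 / (1 − 0.7434) = 3.897
Loading dose = maintenance dose × R = 464 × 3.897 ≈ 1810 mg

1810 mg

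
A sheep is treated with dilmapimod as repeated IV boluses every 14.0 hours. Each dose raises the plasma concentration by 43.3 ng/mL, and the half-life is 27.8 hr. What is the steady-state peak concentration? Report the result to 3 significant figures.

k = ln 2 / 27.8 = 0.02493 hr⁻¹
Fraction remaining after one interval: e^(−kτ) = e^(−0.02493 × 14.0) = 0.7053
R = 1 / (1 − 0.7053) = 3.394
Css,max = 43.3 × 3.394 ≈ 147 ng/mL

147 ng/mL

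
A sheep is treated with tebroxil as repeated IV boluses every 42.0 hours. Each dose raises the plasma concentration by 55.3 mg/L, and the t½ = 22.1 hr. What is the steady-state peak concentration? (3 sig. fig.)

75.5 mg/L

k = ln 2 / 22.1 = 0.03136 hr⁻¹
Fraction remaining after one interval: e^(−kτ) = e^(−0.03136 × 42.0) = 0.2679
R = 1 / (1 − 0.2679) = 1.366
Css,max = 55.3 × 1.366 ≈ 75.5 mg/L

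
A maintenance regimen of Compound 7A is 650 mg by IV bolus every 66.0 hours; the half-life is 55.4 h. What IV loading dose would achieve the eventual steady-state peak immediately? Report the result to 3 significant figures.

1160 mg

k = ln 2 / 55.4 = 0.01251 h⁻¹
Accumulation ratio R = 1 / (1 − e^(−kτ)) = 1 / (1 − e^(−0.01251×66.0)) = 1 / (1 − 0.4379) = 1.779
Loading dose = maintenance dose × R = 650 × 1.779 ≈ 1160 mg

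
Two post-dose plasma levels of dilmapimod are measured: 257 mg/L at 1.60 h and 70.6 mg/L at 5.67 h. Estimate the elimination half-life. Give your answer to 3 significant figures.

2.18 hours

k = ln(C₁/C₂) / (t₂ − t₁) = ln(257/70.6) / (5.67 − 1.60)
  = 1.292 / 4.070 = 0.3175 h⁻¹
t½ = ln 2 / k = ln 2 / 0.3175 ≈ 2.18 hours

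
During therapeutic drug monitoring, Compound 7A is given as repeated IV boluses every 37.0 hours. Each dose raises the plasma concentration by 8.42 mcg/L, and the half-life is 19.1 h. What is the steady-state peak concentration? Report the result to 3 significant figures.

k = ln 2 / 19.1 = 0.03629 h⁻¹
Fraction remaining after one interval: e^(−kτ) = e^(−0.03629 × 37.0) = 0.2611
R = 1 / (1 − 0.2611) = 1.353
Css,max = 8.42 × 1.353 ≈ 11.4 mcg/L

11.4 mcg/L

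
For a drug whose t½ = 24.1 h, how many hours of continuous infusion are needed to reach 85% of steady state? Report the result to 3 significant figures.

66.0 hours

k = ln 2 / 24.1 = 0.02876 h⁻¹
f = 1 − e^(−kt)  ⇒  t = −ln(1 − f) / k
t = −ln(1 − 0.85) / 0.02876 = 1.897 / 0.02876 ≈ 66.0 hours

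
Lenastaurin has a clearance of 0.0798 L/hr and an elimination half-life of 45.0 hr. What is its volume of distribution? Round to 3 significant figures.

k = ln 2 / t½ = ln 2 / 45.0 = 0.01540 hr⁻¹
V = CL / k = 0.0798 / 0.01540 ≈ 5.18 L

5.18 L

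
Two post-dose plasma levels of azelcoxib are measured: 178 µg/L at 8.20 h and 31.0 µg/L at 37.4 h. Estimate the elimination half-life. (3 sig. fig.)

11.6 hours

k = ln(C₁/C₂) / (t₂ − t₁) = ln(178/31.0) / (37.4 − 8.20)
  = 1.748 / 29.20 = 0.05986 h⁻¹
t½ = ln 2 / k = ln 2 / 0.05986 ≈ 11.6 hours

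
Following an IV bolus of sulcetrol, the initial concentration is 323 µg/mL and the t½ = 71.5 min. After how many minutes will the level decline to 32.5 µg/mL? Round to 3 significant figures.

k = ln 2 / 71.5 = 0.009694 min⁻¹
C(t) = C₀ e^(−kt)  ⇒  t = ln(C₀/C) / k
t = ln(323/32.5) / 0.009694 = 2.296 / 0.009694 ≈ 237 minutes

237 minutes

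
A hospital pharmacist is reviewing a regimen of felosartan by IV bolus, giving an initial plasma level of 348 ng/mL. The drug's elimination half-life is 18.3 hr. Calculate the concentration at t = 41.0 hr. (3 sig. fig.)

k = ln 2 / 18.3 = 0.03788 hr⁻¹
41.0 hr is 2.240 half-lives, so C = 348 × (1/2)^2.240 = 348 × 0.2116 ≈ 73.6 ng/mL

73.6 ng/mL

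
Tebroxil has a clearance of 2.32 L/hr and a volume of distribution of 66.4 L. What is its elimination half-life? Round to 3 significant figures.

19.8 hours

k = CL / V = 2.32 / 66.4 = 0.03494 hr⁻¹
t½ = ln 2 / k = ln 2 / 0.03494 ≈ 19.8 hours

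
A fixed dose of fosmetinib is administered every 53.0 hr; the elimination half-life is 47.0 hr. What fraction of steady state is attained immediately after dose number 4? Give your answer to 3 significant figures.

k = ln 2 / 47.0 = 0.01475 hr⁻¹
f_n = 1 − e^(−nkτ) = 1 − e^(−4 × 0.01475 × 53.0) = 1 − e^(−3.127) = 1 − 0.04387 ≈ 0.956

0.956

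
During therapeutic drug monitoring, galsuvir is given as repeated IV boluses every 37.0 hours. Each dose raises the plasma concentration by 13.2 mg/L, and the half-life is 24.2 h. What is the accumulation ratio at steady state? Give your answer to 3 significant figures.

k = ln 2 / 24.2 = 0.02864 h⁻¹
Fraction remaining after one interval: e^(−kτ) = e^(−0.02864 × 37.0) = 0.3465
R = 1 / (1 − 0.3465) = 1 / 0.6535 ≈ 1.53

1.53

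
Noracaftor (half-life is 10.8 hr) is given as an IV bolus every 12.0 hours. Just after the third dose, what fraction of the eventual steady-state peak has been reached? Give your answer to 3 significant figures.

0.901

k = ln 2 / 10.8 = 0.06418 hr⁻¹
f_n = 1 − e^(−nkτ) = 1 − e^(−3 × 0.06418 × 12.0) = 1 − e^(−2.310) = 1 − 0.09921 ≈ 0.901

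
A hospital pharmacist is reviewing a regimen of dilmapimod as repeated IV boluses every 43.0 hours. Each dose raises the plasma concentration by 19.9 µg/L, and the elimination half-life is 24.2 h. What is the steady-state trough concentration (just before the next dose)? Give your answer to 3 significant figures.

8.20 µg/L

k = ln 2 / 24.2 = 0.02864 h⁻¹
Fraction remaining after one interval: e^(−kτ) = e^(−0.02864 × 43.0) = 0.2918
R = 1 / (1 − 0.2918) = 1.412
Css,max = 19.9 × 1.412 = 28.10 µg/L
Css,min = Css,max × e^(−kτ) = 28.10 × 0.2918 ≈ 8.20 µg/L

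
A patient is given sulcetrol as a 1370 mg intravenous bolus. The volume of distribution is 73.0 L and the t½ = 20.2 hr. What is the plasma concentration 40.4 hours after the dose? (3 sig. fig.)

4.69 mg/L

C₀ = dose / V = 1370 / 73.0 = 18.77 mg/L
k = ln 2 / 20.2 = 0.03431 hr⁻¹
C(t) = C₀ e^(−kt) = 18.77 × e^(−0.03431 × 40.4) = 18.77 × e^(−1.386) = 18.77 × 0.2500 ≈ 4.69 mg/L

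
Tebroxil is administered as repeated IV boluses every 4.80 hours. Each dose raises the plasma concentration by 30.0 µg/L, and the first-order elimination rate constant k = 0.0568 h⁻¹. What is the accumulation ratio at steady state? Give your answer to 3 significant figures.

4.19

Fraction remaining after one interval: e^(−kτ) = e^(−0.05680 × 4.80) = 0.7614
R = 1 / (1 − 0.7614) = 1 / 0.2386 ≈ 4.19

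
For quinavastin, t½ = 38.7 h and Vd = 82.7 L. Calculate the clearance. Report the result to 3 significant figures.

k = ln 2 / t½ = ln 2 / 38.7 = 0.01791 h⁻¹
CL = k · V = 0.01791 × 82.7 ≈ 1.48 L/h

1.48 L/h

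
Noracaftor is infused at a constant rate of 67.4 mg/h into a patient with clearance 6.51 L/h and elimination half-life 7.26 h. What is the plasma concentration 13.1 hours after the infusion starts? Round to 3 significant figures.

7.39 µg/mL

Css = rate / CL = 67.4 / 6.51 = 10.35 µg/mL
k = ln 2 / 7.26 = 0.09547 h⁻¹
C(t) = Css (1 − e^(−kt)) = 10.35 × (1 − e^(−1.251)) = 10.35 × 0.7137 ≈ 7.39 µg/mL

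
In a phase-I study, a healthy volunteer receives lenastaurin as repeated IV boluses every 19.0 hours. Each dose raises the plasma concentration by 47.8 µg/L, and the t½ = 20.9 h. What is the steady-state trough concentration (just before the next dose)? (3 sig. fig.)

54.5 µg/L

k = ln 2 / 20.9 = 0.03316 h⁻¹
Fraction remaining after one interval: e^(−kτ) = e^(−0.03316 × 19.0) = 0.5325
R = 1 / (1 − 0.5325) = 2.139
Css,max = 47.8 × 2.139 = 102.3 µg/L
Css,min = Css,max × e^(−kτ) = 102.3 × 0.5325 ≈ 54.5 µg/L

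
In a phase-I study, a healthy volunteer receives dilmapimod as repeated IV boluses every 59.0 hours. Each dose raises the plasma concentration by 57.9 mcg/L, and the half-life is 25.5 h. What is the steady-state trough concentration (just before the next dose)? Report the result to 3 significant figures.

14.6 mcg/L

k = ln 2 / 25.5 = 0.02718 h⁻¹
Fraction remaining after one interval: e^(−kτ) = e^(−0.02718 × 59.0) = 0.2011
R = 1 / (1 − 0.2011) = 1.252
Css,max = 57.9 × 1.252 = 72.48 mcg/L
Css,min = Css,max × e^(−kτ) = 72.48 × 0.2011 ≈ 14.6 mcg/L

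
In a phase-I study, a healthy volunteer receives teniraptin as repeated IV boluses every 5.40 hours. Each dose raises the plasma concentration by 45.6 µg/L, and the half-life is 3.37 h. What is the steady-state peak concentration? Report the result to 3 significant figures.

k = ln 2 / 3.37 = 0.2057 h⁻¹
Fraction remaining after one interval: e^(−kτ) = e^(−0.2057 × 5.40) = 0.3293
R = 1 / (1 − 0.3293) = 1.491
Css,max = 45.6 × 1.491 ≈ 68.0 µg/L

68.0 µg/L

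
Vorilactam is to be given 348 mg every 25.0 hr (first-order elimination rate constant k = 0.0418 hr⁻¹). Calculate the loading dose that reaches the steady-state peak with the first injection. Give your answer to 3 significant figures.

537 mg

Accumulation ratio R = 1 / (1 − e^(−kτ)) = 1 / (1 − e^(−0.04180×25.0)) = 1 / (1 − 0.3517) = 1.542
Loading dose = maintenance dose × R = 348 × 1.542 ≈ 537 mg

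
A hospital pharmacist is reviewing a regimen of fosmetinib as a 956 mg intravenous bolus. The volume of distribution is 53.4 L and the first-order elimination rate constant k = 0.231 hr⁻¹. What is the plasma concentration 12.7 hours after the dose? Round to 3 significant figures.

0.952 µg/mL

C₀ = dose / V = 956 / 53.4 = 17.90 µg/mL
C(t) = C₀ e^(−kt) = 17.90 × e^(−0.2310 × 12.7) = 17.90 × e^(−2.934) = 17.90 × 0.05320 ≈ 0.952 µg/mL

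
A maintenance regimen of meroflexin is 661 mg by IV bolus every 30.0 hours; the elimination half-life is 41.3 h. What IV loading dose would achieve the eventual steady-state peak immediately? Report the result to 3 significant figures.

1670 mg

k = ln 2 / 41.3 = 0.01678 h⁻¹
Accumulation ratio R = 1 / (1 − e^(−kτ)) = 1 / (1 − e^(−0.01678×30.0)) = 1 / (1 − 0.6044) = 2.528
Loading dose = maintenance dose × R = 661 × 2.528 ≈ 1670 mg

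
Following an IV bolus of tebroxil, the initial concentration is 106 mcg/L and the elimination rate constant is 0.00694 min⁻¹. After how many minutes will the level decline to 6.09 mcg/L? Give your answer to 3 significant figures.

C(t) = C₀ e^(−kt)  ⇒  t = ln(C₀/C) / k
t = ln(106/6.09) / 0.006940 = 2.857 / 0.006940 ≈ 412 minutes

412 minutes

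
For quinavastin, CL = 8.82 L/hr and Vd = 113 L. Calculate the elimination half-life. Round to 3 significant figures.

8.88 hours

k = CL / V = 8.82 / 113 = 0.07805 hr⁻¹
t½ = ln 2 / k = ln 2 / 0.07805 ≈ 8.88 hours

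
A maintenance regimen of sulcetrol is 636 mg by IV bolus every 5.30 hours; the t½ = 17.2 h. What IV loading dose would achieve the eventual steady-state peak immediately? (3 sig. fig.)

3310 mg

k = ln 2 / 17.2 = 0.04030 h⁻¹
Accumulation ratio R = 1 / (1 − e^(−kτ)) = 1 / (1 − e^(−0.04030×5.30)) = 1 / (1 − 0.8077) = 5.200
Loading dose = maintenance dose × R = 636 × 5.200 ≈ 3310 mg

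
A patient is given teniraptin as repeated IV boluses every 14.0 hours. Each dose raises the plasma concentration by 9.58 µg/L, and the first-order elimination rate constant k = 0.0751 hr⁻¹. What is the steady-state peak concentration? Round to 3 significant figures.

Fraction remaining after one interval: e^(−kτ) = e^(−0.07510 × 14.0) = 0.3494
R = 1 / (1 − 0.3494) = 1.537
Css,max = 9.58 × 1.537 ≈ 14.7 µg/L

14.7 µg/L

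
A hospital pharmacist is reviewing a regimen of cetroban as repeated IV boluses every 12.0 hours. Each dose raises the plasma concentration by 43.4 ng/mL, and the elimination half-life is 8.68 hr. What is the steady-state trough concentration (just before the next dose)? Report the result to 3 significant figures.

27.0 ng/mL

k = ln 2 / 8.68 = 0.07986 hr⁻¹
Fraction remaining after one interval: e^(−kτ) = e^(−0.07986 × 12.0) = 0.3836
R = 1 / (1 − 0.3836) = 1.622
Css,max = 43.4 × 1.622 = 70.40 ng/mL
Css,min = Css,max × e^(−kτ) = 70.40 × 0.3836 ≈ 27.0 ng/mL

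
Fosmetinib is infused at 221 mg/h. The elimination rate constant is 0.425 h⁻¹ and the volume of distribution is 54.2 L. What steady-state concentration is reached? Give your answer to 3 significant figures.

9.59 mg/L

CL = k · V = 0.425 × 54.2 = 23.04 L/h
Css = rate / CL = 221 / 23.04 ≈ 9.59 mg/L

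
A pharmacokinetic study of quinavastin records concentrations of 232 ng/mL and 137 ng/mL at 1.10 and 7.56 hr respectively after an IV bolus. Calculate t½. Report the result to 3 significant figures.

k = ln(C₁/C₂) / (t₂ − t₁) = ln(232/137) / (7.56 − 1.10)
  = 0.5268 / 6.460 = 0.08154 hr⁻¹
t½ = ln 2 / k = ln 2 / 0.08154 ≈ 8.50 hours

8.50 hours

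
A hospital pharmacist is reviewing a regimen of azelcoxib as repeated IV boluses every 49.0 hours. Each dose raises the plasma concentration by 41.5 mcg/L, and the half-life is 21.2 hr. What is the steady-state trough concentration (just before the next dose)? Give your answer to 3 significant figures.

10.5 mcg/L

k = ln 2 / 21.2 = 0.03270 hr⁻¹
Fraction remaining after one interval: e^(−kτ) = e^(−0.03270 × 49.0) = 0.2015
R = 1 / (1 − 0.2015) = 1.252
Css,max = 41.5 × 1.252 = 51.97 mcg/L
Css,min = Css,max × e^(−kτ) = 51.97 × 0.2015 ≈ 10.5 mcg/L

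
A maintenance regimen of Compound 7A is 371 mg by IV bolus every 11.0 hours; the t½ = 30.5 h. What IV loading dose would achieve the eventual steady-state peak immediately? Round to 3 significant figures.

1680 mg

k = ln 2 / 30.5 = 0.02273 h⁻¹
Accumulation ratio R = 1 / (1 − e^(−kτ)) = 1 / (1 − e^(−0.02273×11.0)) = 1 / (1 − 0.7788) = 4.521
Loading dose = maintenance dose × R = 371 × 4.521 ≈ 1680 mg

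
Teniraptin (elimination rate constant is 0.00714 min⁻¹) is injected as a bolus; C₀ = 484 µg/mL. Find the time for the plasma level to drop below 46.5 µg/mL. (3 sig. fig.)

C(t) = C₀ e^(−kt)  ⇒  t = ln(C₀/C) / k
t = ln(484/46.5) / 0.007140 = 2.343 / 0.007140 ≈ 328 minutes

328 minutes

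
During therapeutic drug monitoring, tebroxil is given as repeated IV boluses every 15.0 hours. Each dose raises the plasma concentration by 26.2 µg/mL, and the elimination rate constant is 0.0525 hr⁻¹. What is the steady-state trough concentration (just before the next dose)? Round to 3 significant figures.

Fraction remaining after one interval: e^(−kτ) = e^(−0.05250 × 15.0) = 0.4550
R = 1 / (1 − 0.4550) = 1.835
Css,max = 26.2 × 1.835 = 48.07 µg/mL
Css,min = Css,max × e^(−kτ) = 48.07 × 0.4550 ≈ 21.9 µg/mL

21.9 µg/mL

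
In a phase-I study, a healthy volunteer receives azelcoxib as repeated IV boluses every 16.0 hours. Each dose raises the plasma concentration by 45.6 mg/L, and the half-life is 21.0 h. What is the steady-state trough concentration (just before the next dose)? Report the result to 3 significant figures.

k = ln 2 / 21.0 = 0.03301 h⁻¹
Fraction remaining after one interval: e^(−kτ) = e^(−0.03301 × 16.0) = 0.5897
R = 1 / (1 − 0.5897) = 2.437
Css,max = 45.6 × 2.437 = 111.1 mg/L
Css,min = Css,max × e^(−kτ) = 111.1 × 0.5897 ≈ 65.5 mg/L

65.5 mg/L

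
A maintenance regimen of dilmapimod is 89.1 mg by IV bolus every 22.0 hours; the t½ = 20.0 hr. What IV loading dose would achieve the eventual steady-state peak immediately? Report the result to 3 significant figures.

167 mg

k = ln 2 / 20.0 = 0.03466 hr⁻¹
Accumulation ratio R = 1 / (1 − e^(−kτ)) = 1 / (1 − e^(−0.03466×22.0)) = 1 / (1 − 0.4665) = 1.874
Loading dose = maintenance dose × R = 89.1 × 1.874 ≈ 167 mg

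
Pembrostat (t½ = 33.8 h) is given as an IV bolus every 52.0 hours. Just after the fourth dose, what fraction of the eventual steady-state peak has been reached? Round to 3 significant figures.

k = ln 2 / 33.8 = 0.02051 h⁻¹
f_n = 1 − e^(−nkτ) = 1 − e^(−4 × 0.02051 × 52.0) = 1 − e^(−4.266) = 1 − 0.01404 ≈ 0.986

0.986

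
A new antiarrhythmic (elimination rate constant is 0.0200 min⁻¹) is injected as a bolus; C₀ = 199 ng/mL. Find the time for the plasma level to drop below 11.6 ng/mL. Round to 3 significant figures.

C(t) = C₀ e^(−kt)  ⇒  t = ln(C₀/C) / k
t = ln(199/11.6) / 0.02000 = 2.842 / 0.02000 ≈ 142 minutes

142 minutes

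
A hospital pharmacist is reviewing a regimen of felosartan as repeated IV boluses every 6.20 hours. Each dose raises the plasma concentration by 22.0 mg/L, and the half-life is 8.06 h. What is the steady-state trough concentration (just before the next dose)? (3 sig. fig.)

31.2 mg/L

k = ln 2 / 8.06 = 0.08600 h⁻¹
Fraction remaining after one interval: e^(−kτ) = e^(−0.08600 × 6.20) = 0.5867
R = 1 / (1 − 0.5867) = 2.420
Css,max = 22.0 × 2.420 = 53.23 mg/L
Css,min = Css,max × e^(−kτ) = 53.23 × 0.5867 ≈ 31.2 mg/L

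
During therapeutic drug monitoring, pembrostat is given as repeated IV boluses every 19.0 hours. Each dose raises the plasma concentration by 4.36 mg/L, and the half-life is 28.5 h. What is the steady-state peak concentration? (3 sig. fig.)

11.8 mg/L

k = ln 2 / 28.5 = 0.02432 h⁻¹
Fraction remaining after one interval: e^(−kτ) = e^(−0.02432 × 19.0) = 0.6300
R = 1 / (1 − 0.6300) = 2.702
Css,max = 4.36 × 2.702 ≈ 11.8 mg/L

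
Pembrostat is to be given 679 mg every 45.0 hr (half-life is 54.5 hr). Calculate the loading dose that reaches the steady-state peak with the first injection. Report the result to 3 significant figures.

k = ln 2 / 54.5 = 0.01272 hr⁻¹
Accumulation ratio R = 1 / (1 − e^(−kτ)) = 1 / (1 − e^(−0.01272×45.0)) = 1 / (1 − 0.5642) = 2.295
Loading dose = maintenance dose × R = 679 × 2.295 ≈ 1560 mg

1560 mg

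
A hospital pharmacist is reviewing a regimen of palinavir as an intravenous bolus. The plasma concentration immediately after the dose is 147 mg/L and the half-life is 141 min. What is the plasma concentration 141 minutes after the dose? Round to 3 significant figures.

73.5 mg/L

k = ln 2 / 141 = 0.004916 min⁻¹
141 min is 1.000 half-lives, so C = 147 × (1/2)^1.000 = 147 × 0.5000 ≈ 73.5 mg/L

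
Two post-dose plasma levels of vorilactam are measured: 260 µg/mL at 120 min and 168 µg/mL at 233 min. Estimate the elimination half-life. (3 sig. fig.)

179 minutes

k = ln(C₁/C₂) / (t₂ − t₁) = ln(260/168) / (233 − 120)
  = 0.4367 / 113.0 = 0.003865 min⁻¹
t½ = ln 2 / k = ln 2 / 0.003865 ≈ 179 minutes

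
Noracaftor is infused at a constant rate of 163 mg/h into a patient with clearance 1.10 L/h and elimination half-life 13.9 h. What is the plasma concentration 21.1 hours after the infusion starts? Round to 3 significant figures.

96.4 mg/L

Css = rate / CL = 163 / 1.10 = 148.2 mg/L
k = ln 2 / 13.9 = 0.04987 h⁻¹
C(t) = Css (1 − e^(−kt)) = 148.2 × (1 − e^(−1.052)) = 148.2 × 0.6508 ≈ 96.4 mg/L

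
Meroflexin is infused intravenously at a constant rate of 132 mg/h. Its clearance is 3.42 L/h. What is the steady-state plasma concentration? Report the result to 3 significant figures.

38.6 mg/L

Css = infusion rate / CL = 132 / 3.42 ≈ 38.6 mg/L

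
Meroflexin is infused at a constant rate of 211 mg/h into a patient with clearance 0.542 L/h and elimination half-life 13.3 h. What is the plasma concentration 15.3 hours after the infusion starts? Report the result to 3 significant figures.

Css = rate / CL = 211 / 0.542 = 389.3 mg/L
k = ln 2 / 13.3 = 0.05212 h⁻¹
C(t) = Css (1 − e^(−kt)) = 389.3 × (1 − e^(−0.7974)) = 389.3 × 0.5495 ≈ 214 mg/L

214 mg/L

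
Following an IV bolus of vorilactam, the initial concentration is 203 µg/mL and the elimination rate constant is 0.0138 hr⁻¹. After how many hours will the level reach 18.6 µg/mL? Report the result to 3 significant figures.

173 hours

C(t) = C₀ e^(−kt)  ⇒  t = ln(C₀/C) / k
t = ln(203/18.6) / 0.01380 = 2.390 / 0.01380 ≈ 173 hours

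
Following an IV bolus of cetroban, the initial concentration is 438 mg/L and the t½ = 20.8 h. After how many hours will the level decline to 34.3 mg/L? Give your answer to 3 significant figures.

k = ln 2 / 20.8 = 0.03332 h⁻¹
C(t) = C₀ e^(−kt)  ⇒  t = ln(C₀/C) / k
t = ln(438/34.3) / 0.03332 = 2.547 / 0.03332 ≈ 76.4 hours

76.4 hours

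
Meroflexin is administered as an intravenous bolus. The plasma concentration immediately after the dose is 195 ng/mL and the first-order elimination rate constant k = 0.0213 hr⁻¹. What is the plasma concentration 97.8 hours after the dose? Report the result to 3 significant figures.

24.3 ng/mL

C(t) = C₀ e^(−kt) = 195 × e^(−0.02130 × 97.8) = 195 × e^(−2.083) = 195 × 0.1245 ≈ 24.3 ng/mL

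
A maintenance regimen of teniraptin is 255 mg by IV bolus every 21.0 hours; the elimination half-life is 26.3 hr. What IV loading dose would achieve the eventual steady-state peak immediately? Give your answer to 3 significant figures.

k = ln 2 / 26.3 = 0.02636 hr⁻¹
Accumulation ratio R = 1 / (1 − e^(−kτ)) = 1 / (1 − e^(−0.02636×21.0)) = 1 / (1 − 0.5750) = 2.353
Loading dose = maintenance dose × R = 255 × 2.353 ≈ 600 mg

600 mg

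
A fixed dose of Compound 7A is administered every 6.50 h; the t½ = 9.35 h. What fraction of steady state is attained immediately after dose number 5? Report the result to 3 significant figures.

k = ln 2 / 9.35 = 0.07413 h⁻¹
f_n = 1 − e^(−nkτ) = 1 − e^(−5 × 0.07413 × 6.50) = 1 − e^(−2.409) = 1 − 0.08988 ≈ 0.910

0.910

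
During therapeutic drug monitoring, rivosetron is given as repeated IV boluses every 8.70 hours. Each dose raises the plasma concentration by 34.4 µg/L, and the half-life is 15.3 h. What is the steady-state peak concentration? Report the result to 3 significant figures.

106 µg/L

k = ln 2 / 15.3 = 0.04530 h⁻¹
Fraction remaining after one interval: e^(−kτ) = e^(−0.04530 × 8.70) = 0.6743
R = 1 / (1 − 0.6743) = 3.070
Css,max = 34.4 × 3.070 ≈ 106 µg/L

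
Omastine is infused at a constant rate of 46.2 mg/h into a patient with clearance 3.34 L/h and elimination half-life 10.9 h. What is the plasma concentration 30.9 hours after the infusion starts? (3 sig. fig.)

Css = rate / CL = 46.2 / 3.34 = 13.83 µg/mL
k = ln 2 / 10.9 = 0.06359 h⁻¹
C(t) = Css (1 − e^(−kt)) = 13.83 × (1 − e^(−1.965)) = 13.83 × 0.8598 ≈ 11.9 µg/mL

11.9 µg/mL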